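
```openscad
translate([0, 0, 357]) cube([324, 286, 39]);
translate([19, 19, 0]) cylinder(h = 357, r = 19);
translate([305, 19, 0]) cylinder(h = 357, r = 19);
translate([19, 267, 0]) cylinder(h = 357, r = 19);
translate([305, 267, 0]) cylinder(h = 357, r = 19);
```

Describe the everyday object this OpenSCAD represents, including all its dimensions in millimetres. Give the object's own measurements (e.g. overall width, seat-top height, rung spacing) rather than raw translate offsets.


A simple wooden stool: a rectangular seat 324 mm (x) by 286 mm (y), 39 mm thick, top face at z = 396 mm, on four round legs, each 38 mm in diameter. The legs rest on z = 0, each leg's axis is inset half a diameter from the nearest pair of seat edges (so the leg's bounding box is flush with the corner).


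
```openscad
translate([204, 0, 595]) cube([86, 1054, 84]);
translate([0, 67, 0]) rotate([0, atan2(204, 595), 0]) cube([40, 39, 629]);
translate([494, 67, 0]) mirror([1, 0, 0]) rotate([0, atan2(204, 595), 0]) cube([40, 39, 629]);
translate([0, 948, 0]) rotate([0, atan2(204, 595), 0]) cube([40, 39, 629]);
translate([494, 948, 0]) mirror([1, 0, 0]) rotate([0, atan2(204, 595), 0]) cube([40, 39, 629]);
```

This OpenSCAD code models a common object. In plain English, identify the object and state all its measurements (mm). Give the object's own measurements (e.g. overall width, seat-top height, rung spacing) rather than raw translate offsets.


A sawhorse. A 86×1054×84 mm beam (x, y, z) sits on two A-frame leg pairs. Each pair is two raked legs of 40×39 mm section (39 mm along y) splaying symmetrically in x. Each leg rises 595 mm vertically over 204 mm of horizontal reach and is 629 mm long along its own axis. Every leg's outer bottom edge rests on the floor and its outer top edge meets a bottom edge of the beam — the left legs (tilting toward +x) meet the beam's −x bottom edge, the right legs (their mirror images, tilting toward −x) meet its +x bottom edge — so the leg tops tuck under the beam, the beam's underside is 595 mm above the floor, and the feet are 494 mm apart outside-to-outside with the beam centred between them. The two leg pairs are set in 67 mm from either end of the beam.


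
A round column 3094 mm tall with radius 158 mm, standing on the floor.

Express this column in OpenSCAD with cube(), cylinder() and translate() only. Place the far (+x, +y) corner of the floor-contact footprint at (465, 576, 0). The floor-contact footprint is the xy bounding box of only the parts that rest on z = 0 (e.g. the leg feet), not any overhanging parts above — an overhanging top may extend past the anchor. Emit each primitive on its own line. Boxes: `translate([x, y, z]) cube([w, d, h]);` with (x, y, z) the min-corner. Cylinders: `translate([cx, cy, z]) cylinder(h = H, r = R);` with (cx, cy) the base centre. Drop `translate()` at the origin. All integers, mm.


translate([307, 418, 0]) cylinder(h = 3094, r = 158);


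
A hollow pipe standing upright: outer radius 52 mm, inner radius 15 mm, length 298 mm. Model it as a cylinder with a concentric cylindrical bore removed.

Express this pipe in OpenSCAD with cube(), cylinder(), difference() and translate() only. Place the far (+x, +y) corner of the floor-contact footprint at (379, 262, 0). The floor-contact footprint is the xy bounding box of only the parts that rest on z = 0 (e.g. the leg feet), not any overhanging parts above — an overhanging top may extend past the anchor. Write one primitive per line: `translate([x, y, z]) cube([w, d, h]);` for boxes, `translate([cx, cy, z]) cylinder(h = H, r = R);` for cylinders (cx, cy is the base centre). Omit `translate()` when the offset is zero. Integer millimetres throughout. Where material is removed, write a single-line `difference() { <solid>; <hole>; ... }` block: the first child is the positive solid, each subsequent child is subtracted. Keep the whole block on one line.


difference() { translate([327, 210, 0]) cylinder(h = 298, r = 52); translate([327, 210, 0]) cylinder(h = 298, r = 15); }


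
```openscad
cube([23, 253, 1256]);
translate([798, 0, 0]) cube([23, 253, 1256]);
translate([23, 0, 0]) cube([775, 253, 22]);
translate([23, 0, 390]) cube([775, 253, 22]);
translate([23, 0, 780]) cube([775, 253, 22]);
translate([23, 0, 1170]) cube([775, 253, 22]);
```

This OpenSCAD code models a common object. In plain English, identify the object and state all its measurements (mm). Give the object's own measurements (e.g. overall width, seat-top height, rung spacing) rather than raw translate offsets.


An open bookshelf. Two side panels, each 23 mm thick, 253 mm deep and 1256 mm tall, stand 821 mm apart (outside-to-outside). Between them sit 4 shelves, each 22 mm thick and 253 mm deep, spanning the full gap between the sides. The bottom shelf rests on the floor (its underside at z = 0) and the clear gap between one shelf's top and the next shelf's underside is 368 mm.


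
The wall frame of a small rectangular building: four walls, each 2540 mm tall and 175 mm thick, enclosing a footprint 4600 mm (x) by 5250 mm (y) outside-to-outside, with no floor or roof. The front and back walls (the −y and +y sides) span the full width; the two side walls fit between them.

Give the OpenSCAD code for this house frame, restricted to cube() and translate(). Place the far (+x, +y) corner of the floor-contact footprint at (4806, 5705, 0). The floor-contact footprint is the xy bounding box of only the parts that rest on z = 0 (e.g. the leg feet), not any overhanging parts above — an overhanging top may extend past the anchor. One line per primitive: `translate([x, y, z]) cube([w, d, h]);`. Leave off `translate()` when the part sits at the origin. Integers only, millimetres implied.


translate([206, 455, 0]) cube([4600, 175, 2540]);
translate([206, 5530, 0]) cube([4600, 175, 2540]);
translate([206, 630, 0]) cube([175, 4900, 2540]);
translate([4631, 630, 0]) cube([175, 4900, 2540]);


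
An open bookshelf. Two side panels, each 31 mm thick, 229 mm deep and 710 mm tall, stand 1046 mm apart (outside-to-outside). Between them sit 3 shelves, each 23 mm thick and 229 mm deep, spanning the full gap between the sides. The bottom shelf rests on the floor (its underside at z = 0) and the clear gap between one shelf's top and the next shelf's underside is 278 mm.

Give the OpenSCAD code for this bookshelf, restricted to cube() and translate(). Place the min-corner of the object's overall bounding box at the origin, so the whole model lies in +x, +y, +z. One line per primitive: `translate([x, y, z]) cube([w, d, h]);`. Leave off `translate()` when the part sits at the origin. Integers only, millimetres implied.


cube([31, 229, 710]);
translate([1015, 0, 0]) cube([31, 229, 710]);
translate([31, 0, 0]) cube([984, 229, 23]);
translate([31, 0, 301]) cube([984, 229, 23]);
translate([31, 0, 602]) cube([984, 229, 23]);


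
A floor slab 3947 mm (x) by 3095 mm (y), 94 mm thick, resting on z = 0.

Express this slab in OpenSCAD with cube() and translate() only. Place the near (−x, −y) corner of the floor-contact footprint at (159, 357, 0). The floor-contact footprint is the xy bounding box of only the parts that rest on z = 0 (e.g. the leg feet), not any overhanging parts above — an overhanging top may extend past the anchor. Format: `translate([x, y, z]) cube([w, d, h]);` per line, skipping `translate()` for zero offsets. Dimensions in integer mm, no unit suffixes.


translate([159, 357, 0]) cube([3947, 3095, 94]);


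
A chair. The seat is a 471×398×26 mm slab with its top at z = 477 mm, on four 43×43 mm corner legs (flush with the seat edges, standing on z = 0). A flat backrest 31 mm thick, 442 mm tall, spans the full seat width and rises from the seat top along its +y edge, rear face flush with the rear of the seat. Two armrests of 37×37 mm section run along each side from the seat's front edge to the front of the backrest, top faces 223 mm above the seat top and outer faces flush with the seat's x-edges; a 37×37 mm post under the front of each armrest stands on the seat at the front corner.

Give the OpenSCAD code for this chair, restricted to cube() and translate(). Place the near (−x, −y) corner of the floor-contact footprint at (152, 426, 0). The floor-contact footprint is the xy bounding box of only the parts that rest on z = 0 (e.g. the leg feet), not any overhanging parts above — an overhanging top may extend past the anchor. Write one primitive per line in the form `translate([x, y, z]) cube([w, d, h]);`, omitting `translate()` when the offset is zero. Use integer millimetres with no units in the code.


translate([152, 426, 451]) cube([471, 398, 26]);
translate([152, 426, 0]) cube([43, 43, 451]);
translate([580, 426, 0]) cube([43, 43, 451]);
translate([152, 781, 0]) cube([43, 43, 451]);
translate([580, 781, 0]) cube([43, 43, 451]);
translate([152, 793, 477]) cube([471, 31, 442]);
translate([152, 426, 663]) cube([37, 367, 37]);
translate([586, 426, 663]) cube([37, 367, 37]);
translate([152, 426, 477]) cube([37, 37, 186]);
translate([586, 426, 477]) cube([37, 37, 186]);


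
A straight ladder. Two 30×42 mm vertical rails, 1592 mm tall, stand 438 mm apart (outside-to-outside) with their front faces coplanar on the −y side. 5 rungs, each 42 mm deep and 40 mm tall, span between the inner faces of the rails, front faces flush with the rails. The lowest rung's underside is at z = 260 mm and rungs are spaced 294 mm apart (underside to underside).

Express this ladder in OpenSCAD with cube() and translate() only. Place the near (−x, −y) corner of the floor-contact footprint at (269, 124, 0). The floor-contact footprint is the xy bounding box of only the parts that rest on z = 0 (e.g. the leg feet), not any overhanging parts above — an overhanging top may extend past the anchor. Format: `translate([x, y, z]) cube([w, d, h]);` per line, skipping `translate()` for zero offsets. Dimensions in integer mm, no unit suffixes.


translate([269, 124, 0]) cube([30, 42, 1592]);
translate([677, 124, 0]) cube([30, 42, 1592]);
translate([299, 124, 260]) cube([378, 42, 40]);
translate([299, 124, 554]) cube([378, 42, 40]);
translate([299, 124, 848]) cube([378, 42, 40]);
translate([299, 124, 1142]) cube([378, 42, 40]);
translate([299, 124, 1436]) cube([378, 42, 40]);


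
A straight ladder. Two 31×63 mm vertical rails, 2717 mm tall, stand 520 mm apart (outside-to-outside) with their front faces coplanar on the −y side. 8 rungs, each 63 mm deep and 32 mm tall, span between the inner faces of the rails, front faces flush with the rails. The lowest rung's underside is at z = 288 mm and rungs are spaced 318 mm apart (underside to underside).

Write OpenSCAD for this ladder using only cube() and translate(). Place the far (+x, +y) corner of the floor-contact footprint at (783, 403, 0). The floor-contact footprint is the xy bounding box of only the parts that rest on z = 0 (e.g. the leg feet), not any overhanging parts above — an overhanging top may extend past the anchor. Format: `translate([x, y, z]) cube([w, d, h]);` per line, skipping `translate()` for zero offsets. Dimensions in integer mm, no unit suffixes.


translate([263, 340, 0]) cube([31, 63, 2717]);
translate([752, 340, 0]) cube([31, 63, 2717]);
translate([294, 340, 288]) cube([458, 63, 32]);
translate([294, 340, 606]) cube([458, 63, 32]);
translate([294, 340, 924]) cube([458, 63, 32]);
translate([294, 340, 1242]) cube([458, 63, 32]);
translate([294, 340, 1560]) cube([458, 63, 32]);
translate([294, 340, 1878]) cube([458, 63, 32]);
translate([294, 340, 2196]) cube([458, 63, 32]);
translate([294, 340, 2514]) cube([458, 63, 32]);


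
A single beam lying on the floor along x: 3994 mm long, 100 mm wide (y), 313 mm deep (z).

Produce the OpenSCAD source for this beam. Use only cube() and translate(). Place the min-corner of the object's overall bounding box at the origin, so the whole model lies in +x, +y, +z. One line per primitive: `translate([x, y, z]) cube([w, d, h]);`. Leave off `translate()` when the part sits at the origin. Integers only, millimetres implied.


cube([3994, 100, 313]);


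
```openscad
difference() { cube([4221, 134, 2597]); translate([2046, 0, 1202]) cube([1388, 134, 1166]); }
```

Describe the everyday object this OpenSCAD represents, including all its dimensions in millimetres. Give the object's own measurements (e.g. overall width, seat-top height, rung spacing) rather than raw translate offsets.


A wall 4221 mm long (x), 134 mm thick (y), 2597 mm tall, with a rectangular window opening cut through it. The opening is 1388 mm wide and 1166 mm tall; its sill is at z = 1202 mm and its near (−x) edge is 2046 mm from the wall's −x end. The opening passes through the full wall thickness.


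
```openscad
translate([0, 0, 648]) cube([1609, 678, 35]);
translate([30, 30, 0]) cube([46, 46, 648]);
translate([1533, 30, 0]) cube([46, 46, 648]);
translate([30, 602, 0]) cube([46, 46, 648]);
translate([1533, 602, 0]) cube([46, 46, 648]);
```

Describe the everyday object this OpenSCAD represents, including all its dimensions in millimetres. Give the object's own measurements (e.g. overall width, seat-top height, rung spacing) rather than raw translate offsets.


A table: top 1609 mm (x) × 678 mm (y), 35 mm thick, upper face at z = 683 mm, on four 46×46 mm square legs, each inset 30 mm from the nearest pair of top edges from z = 0 to the bottom of the top.


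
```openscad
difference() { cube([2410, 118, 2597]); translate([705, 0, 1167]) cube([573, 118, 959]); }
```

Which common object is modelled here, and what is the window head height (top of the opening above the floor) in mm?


A wall with a window opening. The window head height is 2126 mm.

A wall with a rectangular opening subtracted — a window. Sill at z = 1167, opening 959 mm tall, so the head is at 1167 + 959 = 2126 mm.


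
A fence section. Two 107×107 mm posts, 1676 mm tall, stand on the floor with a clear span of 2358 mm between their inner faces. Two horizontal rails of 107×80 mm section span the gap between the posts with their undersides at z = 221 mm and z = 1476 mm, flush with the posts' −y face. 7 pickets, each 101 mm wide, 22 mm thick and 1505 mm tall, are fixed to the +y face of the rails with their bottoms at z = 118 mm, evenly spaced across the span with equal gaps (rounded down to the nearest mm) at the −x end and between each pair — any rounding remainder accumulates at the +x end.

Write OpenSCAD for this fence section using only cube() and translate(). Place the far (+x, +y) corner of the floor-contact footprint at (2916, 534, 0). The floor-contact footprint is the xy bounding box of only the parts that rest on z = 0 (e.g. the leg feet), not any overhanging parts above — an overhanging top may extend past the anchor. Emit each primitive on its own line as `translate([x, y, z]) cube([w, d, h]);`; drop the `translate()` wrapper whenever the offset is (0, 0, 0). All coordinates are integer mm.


translate([344, 427, 0]) cube([107, 107, 1676]);
translate([2809, 427, 0]) cube([107, 107, 1676]);
translate([451, 427, 221]) cube([2358, 107, 80]);
translate([451, 427, 1476]) cube([2358, 107, 80]);
translate([657, 534, 118]) cube([101, 22, 1505]);
translate([964, 534, 118]) cube([101, 22, 1505]);
translate([1271, 534, 118]) cube([101, 22, 1505]);
translate([1578, 534, 118]) cube([101, 22, 1505]);
translate([1885, 534, 118]) cube([101, 22, 1505]);
translate([2192, 534, 118]) cube([101, 22, 1505]);
translate([2499, 534, 118]) cube([101, 22, 1505]);


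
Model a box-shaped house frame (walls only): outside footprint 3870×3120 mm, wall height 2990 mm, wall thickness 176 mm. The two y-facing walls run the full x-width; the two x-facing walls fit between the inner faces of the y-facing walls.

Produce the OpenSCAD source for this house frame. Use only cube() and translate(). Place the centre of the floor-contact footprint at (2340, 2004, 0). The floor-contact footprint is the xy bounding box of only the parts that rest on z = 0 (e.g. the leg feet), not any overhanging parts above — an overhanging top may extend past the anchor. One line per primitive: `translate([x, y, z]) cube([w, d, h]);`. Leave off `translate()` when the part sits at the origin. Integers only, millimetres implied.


translate([405, 444, 0]) cube([3870, 176, 2990]);
translate([405, 3388, 0]) cube([3870, 176, 2990]);
translate([405, 620, 0]) cube([176, 2768, 2990]);
translate([4099, 620, 0]) cube([176, 2768, 2990]);


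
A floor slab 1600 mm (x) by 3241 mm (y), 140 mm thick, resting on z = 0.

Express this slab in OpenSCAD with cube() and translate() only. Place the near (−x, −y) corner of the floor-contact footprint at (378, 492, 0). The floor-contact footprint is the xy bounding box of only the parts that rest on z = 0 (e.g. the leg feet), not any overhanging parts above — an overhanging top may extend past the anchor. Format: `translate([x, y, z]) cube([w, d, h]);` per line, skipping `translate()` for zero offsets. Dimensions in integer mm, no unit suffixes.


translate([378, 492, 0]) cube([1600, 3241, 140]);


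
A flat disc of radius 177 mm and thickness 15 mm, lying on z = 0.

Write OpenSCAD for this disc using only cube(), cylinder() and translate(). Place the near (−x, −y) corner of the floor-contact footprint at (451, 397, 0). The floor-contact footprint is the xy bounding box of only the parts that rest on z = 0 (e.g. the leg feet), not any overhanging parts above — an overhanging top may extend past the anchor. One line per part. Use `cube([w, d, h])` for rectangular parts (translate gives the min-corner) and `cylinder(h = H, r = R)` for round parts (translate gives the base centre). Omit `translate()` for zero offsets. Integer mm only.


translate([628, 574, 0]) cylinder(h = 15, r = 177);


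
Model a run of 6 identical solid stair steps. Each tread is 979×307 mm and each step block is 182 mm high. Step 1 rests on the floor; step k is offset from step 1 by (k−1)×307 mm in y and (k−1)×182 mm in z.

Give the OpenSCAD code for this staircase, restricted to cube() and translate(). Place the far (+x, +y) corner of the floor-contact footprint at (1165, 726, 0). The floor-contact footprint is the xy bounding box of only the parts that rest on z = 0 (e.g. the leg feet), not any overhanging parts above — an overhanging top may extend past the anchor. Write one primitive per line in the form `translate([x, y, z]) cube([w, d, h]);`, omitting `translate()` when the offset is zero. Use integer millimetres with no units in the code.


translate([186, 419, 0]) cube([979, 307, 182]);
translate([186, 726, 182]) cube([979, 307, 182]);
translate([186, 1033, 364]) cube([979, 307, 182]);
translate([186, 1340, 546]) cube([979, 307, 182]);
translate([186, 1647, 728]) cube([979, 307, 182]);
translate([186, 1954, 910]) cube([979, 307, 182]);


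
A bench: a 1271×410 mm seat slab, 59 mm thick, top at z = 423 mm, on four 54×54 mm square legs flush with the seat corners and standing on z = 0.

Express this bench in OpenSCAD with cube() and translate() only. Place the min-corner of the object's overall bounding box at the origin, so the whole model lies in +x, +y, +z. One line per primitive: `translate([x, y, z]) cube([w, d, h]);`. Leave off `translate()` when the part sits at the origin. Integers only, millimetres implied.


translate([0, 0, 364]) cube([1271, 410, 59]);
cube([54, 54, 364]);
translate([0, 356, 0]) cube([54, 54, 364]);
translate([1217, 0, 0]) cube([54, 54, 364]);
translate([1217, 356, 0]) cube([54, 54, 364]);


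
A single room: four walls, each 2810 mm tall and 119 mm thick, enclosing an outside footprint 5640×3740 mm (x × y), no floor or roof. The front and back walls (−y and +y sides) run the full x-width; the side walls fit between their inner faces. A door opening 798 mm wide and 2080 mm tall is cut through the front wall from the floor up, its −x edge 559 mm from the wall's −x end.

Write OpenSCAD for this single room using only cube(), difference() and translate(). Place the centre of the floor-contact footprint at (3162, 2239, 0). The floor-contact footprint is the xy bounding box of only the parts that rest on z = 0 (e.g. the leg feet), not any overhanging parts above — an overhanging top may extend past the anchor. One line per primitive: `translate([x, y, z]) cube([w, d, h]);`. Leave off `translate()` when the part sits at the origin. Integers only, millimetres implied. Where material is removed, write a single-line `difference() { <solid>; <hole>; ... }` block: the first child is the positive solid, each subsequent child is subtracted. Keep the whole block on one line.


difference() { translate([342, 369, 0]) cube([5640, 119, 2810]); translate([901, 369, 0]) cube([798, 119, 2080]); }
translate([342, 3990, 0]) cube([5640, 119, 2810]);
translate([342, 488, 0]) cube([119, 3502, 2810]);
translate([5863, 488, 0]) cube([119, 3502, 2810]);


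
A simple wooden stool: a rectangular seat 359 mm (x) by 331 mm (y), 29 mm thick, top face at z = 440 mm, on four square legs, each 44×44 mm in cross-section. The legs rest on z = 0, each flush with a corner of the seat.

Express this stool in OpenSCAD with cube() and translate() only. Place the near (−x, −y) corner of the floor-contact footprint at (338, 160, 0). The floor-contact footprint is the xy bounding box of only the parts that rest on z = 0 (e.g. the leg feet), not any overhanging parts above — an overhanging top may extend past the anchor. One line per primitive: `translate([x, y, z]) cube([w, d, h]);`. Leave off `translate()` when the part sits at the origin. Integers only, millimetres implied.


translate([338, 160, 411]) cube([359, 331, 29]);
translate([338, 160, 0]) cube([44, 44, 411]);
translate([653, 160, 0]) cube([44, 44, 411]);
translate([338, 447, 0]) cube([44, 44, 411]);
translate([653, 447, 0]) cube([44, 44, 411]);


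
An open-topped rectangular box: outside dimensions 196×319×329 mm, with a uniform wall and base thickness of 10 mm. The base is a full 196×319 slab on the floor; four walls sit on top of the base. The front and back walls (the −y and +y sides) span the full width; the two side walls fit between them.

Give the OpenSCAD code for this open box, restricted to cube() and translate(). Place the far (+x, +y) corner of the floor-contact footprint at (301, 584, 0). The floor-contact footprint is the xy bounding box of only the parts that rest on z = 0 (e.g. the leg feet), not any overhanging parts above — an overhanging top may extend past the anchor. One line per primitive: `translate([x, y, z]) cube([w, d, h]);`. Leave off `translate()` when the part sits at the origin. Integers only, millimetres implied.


translate([105, 265, 0]) cube([196, 319, 10]);
translate([105, 265, 10]) cube([196, 10, 319]);
translate([105, 574, 10]) cube([196, 10, 319]);
translate([105, 275, 10]) cube([10, 299, 319]);
translate([291, 275, 10]) cube([10, 299, 319]);


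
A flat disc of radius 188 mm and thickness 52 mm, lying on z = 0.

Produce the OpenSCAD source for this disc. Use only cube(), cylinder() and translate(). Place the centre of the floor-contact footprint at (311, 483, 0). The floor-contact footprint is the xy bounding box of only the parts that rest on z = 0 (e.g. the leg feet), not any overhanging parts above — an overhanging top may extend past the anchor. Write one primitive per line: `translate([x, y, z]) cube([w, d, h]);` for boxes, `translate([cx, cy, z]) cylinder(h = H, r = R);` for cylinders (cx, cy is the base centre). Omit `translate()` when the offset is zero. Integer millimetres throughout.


translate([311, 483, 0]) cylinder(h = 52, r = 188);


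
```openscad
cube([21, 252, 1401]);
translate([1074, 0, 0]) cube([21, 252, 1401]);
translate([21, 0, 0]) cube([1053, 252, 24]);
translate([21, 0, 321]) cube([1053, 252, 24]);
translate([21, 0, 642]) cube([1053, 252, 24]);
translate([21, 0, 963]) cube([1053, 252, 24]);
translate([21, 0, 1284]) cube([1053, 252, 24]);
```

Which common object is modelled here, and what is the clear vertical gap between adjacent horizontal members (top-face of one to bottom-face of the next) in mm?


A bookshelf. The clear shelf gap is 297 mm.

Two tall side panels with 5 horizontal boards between them — a bookshelf. The first two shelf undersides are at z = 0 and z = 321; with shelf thickness 24, the clear gap is 321 − 0 − 24 = 297 mm.


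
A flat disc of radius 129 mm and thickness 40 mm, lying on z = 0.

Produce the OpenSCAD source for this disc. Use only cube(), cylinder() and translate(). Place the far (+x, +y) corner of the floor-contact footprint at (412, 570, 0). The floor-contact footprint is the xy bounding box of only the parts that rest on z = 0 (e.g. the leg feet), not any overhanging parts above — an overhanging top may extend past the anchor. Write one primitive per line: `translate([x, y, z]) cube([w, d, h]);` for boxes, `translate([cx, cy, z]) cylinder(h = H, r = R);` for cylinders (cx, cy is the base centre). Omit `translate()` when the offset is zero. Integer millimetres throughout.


translate([283, 441, 0]) cylinder(h = 40, r = 129);


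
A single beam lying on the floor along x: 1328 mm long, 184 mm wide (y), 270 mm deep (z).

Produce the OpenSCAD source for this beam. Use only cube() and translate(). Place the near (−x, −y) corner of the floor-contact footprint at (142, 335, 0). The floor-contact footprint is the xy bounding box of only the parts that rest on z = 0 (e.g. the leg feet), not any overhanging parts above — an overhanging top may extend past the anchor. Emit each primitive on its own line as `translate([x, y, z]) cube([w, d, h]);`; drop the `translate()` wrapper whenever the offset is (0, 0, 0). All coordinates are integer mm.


translate([142, 335, 0]) cube([1328, 184, 270]);


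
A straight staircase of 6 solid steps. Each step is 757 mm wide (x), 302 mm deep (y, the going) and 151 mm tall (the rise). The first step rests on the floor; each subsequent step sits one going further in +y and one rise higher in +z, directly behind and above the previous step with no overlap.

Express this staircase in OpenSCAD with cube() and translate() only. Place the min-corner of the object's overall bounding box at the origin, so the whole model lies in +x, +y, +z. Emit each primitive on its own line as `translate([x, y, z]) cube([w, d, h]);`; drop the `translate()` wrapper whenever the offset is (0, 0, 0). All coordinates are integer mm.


cube([757, 302, 151]);
translate([0, 302, 151]) cube([757, 302, 151]);
translate([0, 604, 302]) cube([757, 302, 151]);
translate([0, 906, 453]) cube([757, 302, 151]);
translate([0, 1208, 604]) cube([757, 302, 151]);
translate([0, 1510, 755]) cube([757, 302, 151]);


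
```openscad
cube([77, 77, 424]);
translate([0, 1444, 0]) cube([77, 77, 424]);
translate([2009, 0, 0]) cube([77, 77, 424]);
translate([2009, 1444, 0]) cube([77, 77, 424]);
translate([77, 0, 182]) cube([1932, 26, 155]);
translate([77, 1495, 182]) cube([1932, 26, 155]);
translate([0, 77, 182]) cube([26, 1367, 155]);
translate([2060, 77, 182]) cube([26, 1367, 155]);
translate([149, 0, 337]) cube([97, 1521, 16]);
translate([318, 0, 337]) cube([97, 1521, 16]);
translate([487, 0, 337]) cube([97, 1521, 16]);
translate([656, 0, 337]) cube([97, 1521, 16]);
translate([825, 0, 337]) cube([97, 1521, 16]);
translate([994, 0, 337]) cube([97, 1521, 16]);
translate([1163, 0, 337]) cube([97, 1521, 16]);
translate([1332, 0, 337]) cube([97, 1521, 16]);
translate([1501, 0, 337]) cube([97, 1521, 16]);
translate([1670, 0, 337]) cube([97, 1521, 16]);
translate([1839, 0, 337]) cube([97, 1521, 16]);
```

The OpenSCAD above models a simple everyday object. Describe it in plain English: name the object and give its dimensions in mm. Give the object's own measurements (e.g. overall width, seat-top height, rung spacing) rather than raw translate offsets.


A bed frame 2086 mm long (x) by 1521 mm wide (y). Four 77×77 mm corner posts, 424 mm tall, at the corners of the footprint. Four rails of 26 mm thickness and 155 mm height run between adjacent posts with their undersides at z = 182 mm, their outer faces flush with the outside of the frame (the two x-running rails run between the posts' inner faces; the two y-running rails run between the posts' inner faces). 11 slats, each 97 mm wide (x) and 16 mm thick, lie across the top of the two x-running rails, running the full 1521 mm width of the frame in y; along x they sit between the end posts with a 72 mm gap after the −x posts and between neighbouring slats, leaving 73 mm before the +x posts.


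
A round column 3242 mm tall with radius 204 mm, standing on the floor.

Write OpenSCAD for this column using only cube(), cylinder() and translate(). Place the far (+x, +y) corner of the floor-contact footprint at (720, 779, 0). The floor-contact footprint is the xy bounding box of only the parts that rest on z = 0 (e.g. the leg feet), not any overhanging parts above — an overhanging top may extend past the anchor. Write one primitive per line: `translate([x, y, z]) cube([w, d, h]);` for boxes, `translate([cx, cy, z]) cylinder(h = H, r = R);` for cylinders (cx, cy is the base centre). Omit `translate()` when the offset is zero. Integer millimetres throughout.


translate([516, 575, 0]) cylinder(h = 3242, r = 204);


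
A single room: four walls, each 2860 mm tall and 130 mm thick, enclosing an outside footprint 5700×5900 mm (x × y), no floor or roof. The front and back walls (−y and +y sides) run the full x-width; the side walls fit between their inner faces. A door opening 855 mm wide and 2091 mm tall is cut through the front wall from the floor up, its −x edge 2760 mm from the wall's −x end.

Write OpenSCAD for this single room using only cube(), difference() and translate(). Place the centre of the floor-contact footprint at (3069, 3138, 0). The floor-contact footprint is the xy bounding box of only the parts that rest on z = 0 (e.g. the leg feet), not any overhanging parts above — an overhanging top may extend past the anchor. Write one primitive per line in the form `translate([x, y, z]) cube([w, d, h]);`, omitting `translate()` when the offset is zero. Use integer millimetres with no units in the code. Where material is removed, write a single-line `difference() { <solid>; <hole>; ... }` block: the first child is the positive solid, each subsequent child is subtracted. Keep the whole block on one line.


difference() { translate([219, 188, 0]) cube([5700, 130, 2860]); translate([2979, 188, 0]) cube([855, 130, 2091]); }
translate([219, 5958, 0]) cube([5700, 130, 2860]);
translate([219, 318, 0]) cube([130, 5640, 2860]);
translate([5789, 318, 0]) cube([130, 5640, 2860]);


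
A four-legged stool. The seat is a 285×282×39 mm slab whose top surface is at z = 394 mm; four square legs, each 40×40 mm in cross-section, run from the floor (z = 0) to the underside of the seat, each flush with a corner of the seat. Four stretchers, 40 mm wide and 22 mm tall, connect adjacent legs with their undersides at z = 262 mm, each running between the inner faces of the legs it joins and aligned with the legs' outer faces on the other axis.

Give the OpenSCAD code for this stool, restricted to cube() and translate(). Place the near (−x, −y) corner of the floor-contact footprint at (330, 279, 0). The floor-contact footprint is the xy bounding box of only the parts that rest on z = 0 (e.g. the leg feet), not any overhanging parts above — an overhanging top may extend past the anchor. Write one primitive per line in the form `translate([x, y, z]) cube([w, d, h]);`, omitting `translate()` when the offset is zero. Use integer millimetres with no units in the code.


translate([330, 279, 355]) cube([285, 282, 39]);
translate([330, 279, 0]) cube([40, 40, 355]);
translate([575, 279, 0]) cube([40, 40, 355]);
translate([330, 521, 0]) cube([40, 40, 355]);
translate([575, 521, 0]) cube([40, 40, 355]);
translate([370, 279, 262]) cube([205, 40, 22]);
translate([370, 521, 262]) cube([205, 40, 22]);
translate([330, 319, 262]) cube([40, 202, 22]);
translate([575, 319, 262]) cube([40, 202, 22]);


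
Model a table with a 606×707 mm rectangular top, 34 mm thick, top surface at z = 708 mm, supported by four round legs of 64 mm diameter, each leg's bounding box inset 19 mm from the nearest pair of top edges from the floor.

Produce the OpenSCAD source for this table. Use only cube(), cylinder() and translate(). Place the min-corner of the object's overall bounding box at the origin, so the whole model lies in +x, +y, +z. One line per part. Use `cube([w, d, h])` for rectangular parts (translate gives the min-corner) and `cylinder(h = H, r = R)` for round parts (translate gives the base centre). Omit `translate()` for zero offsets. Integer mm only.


translate([0, 0, 674]) cube([606, 707, 34]);
translate([51, 51, 0]) cylinder(h = 674, r = 32);
translate([555, 51, 0]) cylinder(h = 674, r = 32);
translate([51, 656, 0]) cylinder(h = 674, r = 32);
translate([555, 656, 0]) cylinder(h = 674, r = 32);


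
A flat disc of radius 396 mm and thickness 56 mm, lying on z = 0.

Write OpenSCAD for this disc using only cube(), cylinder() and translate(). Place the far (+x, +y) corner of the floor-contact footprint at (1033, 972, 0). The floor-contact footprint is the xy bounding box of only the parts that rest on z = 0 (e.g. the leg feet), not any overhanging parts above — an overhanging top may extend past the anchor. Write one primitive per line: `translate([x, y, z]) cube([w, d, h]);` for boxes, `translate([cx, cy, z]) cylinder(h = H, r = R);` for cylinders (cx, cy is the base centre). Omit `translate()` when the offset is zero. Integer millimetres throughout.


translate([637, 576, 0]) cylinder(h = 56, r = 396);


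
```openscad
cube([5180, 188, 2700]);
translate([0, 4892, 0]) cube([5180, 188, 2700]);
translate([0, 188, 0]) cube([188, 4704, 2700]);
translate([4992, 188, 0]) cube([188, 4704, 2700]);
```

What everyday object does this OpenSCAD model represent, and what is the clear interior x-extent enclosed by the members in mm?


A house (or room) frame. The interior width is 4804 mm.

Four 2700 mm walls enclosing a rectangle with no floor or roof — a room or house frame. Outside width is 5180 mm and wall thickness is 188 mm, so the interior width is 5180 − 2 × 188 = 4804 mm.


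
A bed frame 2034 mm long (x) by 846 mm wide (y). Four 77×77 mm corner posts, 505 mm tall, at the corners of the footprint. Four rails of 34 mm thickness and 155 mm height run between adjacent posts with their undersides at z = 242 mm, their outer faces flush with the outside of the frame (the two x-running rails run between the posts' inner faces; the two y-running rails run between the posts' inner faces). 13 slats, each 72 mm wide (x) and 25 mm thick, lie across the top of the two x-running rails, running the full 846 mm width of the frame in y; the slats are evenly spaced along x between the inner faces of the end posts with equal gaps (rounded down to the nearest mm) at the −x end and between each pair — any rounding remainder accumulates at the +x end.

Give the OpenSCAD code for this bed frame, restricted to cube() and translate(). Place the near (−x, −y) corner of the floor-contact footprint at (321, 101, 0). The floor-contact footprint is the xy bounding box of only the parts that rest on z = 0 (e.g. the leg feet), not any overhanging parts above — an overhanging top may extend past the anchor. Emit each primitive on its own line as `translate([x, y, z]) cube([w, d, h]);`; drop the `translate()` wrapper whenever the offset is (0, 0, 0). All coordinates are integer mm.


// slat z = rail_z + rail_h = 242 + 155 = 397
// slat gap = ⌊(1880 − 13·72) / 14⌋ = 67
translate([321, 101, 0]) cube([77, 77, 505]);
translate([321, 870, 0]) cube([77, 77, 505]);
translate([2278, 101, 0]) cube([77, 77, 505]);
translate([2278, 870, 0]) cube([77, 77, 505]);
translate([398, 101, 242]) cube([1880, 34, 155]);
translate([398, 913, 242]) cube([1880, 34, 155]);
translate([321, 178, 242]) cube([34, 692, 155]);
translate([2321, 178, 242]) cube([34, 692, 155]);
translate([465, 101, 397]) cube([72, 846, 25]);
translate([604, 101, 397]) cube([72, 846, 25]);
translate([743, 101, 397]) cube([72, 846, 25]);
translate([882, 101, 397]) cube([72, 846, 25]);
translate([1021, 101, 397]) cube([72, 846, 25]);
translate([1160, 101, 397]) cube([72, 846, 25]);
translate([1299, 101, 397]) cube([72, 846, 25]);
translate([1438, 101, 397]) cube([72, 846, 25]);
translate([1577, 101, 397]) cube([72, 846, 25]);
translate([1716, 101, 397]) cube([72, 846, 25]);
translate([1855, 101, 397]) cube([72, 846, 25]);
translate([1994, 101, 397]) cube([72, 846, 25]);
translate([2133, 101, 397]) cube([72, 846, 25]);


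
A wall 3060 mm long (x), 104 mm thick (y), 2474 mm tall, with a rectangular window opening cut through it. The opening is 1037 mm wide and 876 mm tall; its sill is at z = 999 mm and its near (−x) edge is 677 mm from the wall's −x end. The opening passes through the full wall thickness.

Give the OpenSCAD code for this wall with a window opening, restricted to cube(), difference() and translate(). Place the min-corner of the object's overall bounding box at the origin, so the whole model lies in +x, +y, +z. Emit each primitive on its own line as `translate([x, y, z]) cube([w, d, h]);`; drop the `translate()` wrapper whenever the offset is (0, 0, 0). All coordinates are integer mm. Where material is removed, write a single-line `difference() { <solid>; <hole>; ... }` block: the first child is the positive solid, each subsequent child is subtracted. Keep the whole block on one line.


difference() { cube([3060, 104, 2474]); translate([677, 0, 999]) cube([1037, 104, 876]); }


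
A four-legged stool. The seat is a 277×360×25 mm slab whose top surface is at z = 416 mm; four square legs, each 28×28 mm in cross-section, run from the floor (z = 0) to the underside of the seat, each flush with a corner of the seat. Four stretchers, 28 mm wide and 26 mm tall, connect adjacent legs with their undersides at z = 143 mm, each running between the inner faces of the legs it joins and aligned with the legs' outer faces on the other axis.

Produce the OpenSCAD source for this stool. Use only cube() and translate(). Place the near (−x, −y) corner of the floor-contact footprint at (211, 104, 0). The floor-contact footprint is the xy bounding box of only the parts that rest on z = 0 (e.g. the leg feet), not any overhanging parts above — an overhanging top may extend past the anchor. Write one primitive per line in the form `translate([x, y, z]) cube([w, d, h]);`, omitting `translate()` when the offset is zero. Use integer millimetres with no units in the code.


translate([211, 104, 391]) cube([277, 360, 25]);
translate([211, 104, 0]) cube([28, 28, 391]);
translate([460, 104, 0]) cube([28, 28, 391]);
translate([211, 436, 0]) cube([28, 28, 391]);
translate([460, 436, 0]) cube([28, 28, 391]);
translate([239, 104, 143]) cube([221, 28, 26]);
translate([239, 436, 143]) cube([221, 28, 26]);
translate([211, 132, 143]) cube([28, 304, 26]);
translate([460, 132, 143]) cube([28, 304, 26]);


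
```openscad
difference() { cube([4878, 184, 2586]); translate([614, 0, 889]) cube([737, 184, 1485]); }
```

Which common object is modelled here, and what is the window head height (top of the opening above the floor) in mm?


A wall with a window opening. The window head height is 2374 mm.

A wall with a rectangular opening subtracted — a window. Sill at z = 889, opening 1485 mm tall, so the head is at 889 + 1485 = 2374 mm.


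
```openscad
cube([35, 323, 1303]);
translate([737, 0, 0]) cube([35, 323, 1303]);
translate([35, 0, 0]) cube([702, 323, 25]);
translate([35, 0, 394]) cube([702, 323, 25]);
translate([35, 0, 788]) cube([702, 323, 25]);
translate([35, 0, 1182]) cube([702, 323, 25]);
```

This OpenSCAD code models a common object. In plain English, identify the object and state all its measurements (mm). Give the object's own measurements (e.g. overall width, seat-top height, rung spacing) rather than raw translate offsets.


An open bookshelf. Two side panels, each 35 mm thick, 323 mm deep and 1303 mm tall, stand 772 mm apart (outside-to-outside). Between them sit 4 shelves, each 25 mm thick and 323 mm deep, spanning the full gap between the sides. The bottom shelf rests on the floor (its underside at z = 0) and the clear gap between one shelf's top and the next shelf's underside is 369 mm.
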